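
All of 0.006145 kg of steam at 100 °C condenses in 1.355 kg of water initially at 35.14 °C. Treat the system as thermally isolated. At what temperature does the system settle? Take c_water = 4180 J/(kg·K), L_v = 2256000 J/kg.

T_f ≈ 37.9 °C

Energy balance with sensible and latent terms:
latent heat released on condensation: 0.006145·2256000 = 13863; condensed water 100 °C→T: 25.69(T − 100); water warms: 1.355·4180·(T − 35.14) = 5663.9(T − 35.14)
5689.6 T = 13863 + 2568.6 + 199029 = 215461
T ≈ 37.87 °C, under the boiling point, so the assumption holds.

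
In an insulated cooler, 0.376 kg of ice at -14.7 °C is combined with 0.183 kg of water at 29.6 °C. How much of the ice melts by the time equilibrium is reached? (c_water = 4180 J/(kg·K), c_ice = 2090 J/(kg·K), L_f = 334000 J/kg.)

m_melted ≈ 0.0332 kg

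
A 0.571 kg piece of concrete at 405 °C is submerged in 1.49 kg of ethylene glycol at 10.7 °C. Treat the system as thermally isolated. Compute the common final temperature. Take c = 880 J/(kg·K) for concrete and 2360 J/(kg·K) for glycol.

|Q_concrete| = |Q_glycol|:
0.571·880·(405 − T) = 1.49·2360·(T − 10.7)
502.48(405 − T) = 3516.4(T − 10.7)
4018.9 T = 241130  ⇒  T ≈ 60.00 °C

T_f ≈ 60.0 °C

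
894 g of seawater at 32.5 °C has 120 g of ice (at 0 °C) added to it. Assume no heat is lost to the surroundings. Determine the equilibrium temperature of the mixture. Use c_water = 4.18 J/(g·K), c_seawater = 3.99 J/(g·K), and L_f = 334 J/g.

Taking heat into each body as positive, Σ m c ΔT = 0:
latent heat to melt: 120·334 = 40080
  warm the meltwater: 501.6 T
  seawater cools: 894·3.99·(T − 32.5) = 3567.1(T − 32.5)
4068.7 T = 115929 − 40080 = 75849
T ≈ 18.64 °C (positive, so assuming full melt was valid).

T_f ≈ 18.6 °C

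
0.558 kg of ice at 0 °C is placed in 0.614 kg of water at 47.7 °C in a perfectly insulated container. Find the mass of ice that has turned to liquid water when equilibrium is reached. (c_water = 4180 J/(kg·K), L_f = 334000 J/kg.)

m_melted ≈ 0.367 kg

Cooling the water to 0 °C releases 0.614×4180×47.7 = 122423 J.
To melt every bit of ice: 0.558×334000 = 186372 J.
Since 122423 < 186372 J, not all the ice melts; equilibrium is at 0 °C.
m_melted×334000 = 122423  ⇒  m_melted ≈ 0.3665 kg.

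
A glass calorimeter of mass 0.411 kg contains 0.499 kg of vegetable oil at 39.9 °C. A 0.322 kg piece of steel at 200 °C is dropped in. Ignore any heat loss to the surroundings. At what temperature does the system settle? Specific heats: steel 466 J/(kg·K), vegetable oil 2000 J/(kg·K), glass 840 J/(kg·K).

T_f ≈ 56.0 °C

Energy conservation, ΣQ = 0:
0.322×466×(T − 200) + 0.499×2000×(T − 39.9) + 0.411×840×(T − 39.9) = 0
150.05(T − 200) + 998(T − 39.9) + 345.24(T − 39.9) = 0
1493.3 T = 83606
T = 83606/1493.3 ≈ 55.99 °C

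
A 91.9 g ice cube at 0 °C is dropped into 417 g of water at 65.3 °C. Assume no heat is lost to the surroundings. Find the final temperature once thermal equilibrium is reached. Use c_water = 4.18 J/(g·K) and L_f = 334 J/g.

T_f ≈ 39.1 °C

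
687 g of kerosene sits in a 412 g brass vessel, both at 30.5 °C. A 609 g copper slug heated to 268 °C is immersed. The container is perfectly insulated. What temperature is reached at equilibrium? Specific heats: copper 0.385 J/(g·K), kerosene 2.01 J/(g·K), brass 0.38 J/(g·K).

Heat gained plus heat lost sum to zero:
609·0.385·(T − 268) + 687·2.01·(T − 30.5) + 412·0.38·(T − 30.5) = 0
1771.9 T = 109728
T = 109728 / 1771.9 = 61.9 °C

T_f ≈ 61.9 °C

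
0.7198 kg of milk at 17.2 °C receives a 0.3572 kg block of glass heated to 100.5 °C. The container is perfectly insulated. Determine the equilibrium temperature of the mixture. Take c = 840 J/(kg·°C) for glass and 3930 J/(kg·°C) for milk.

T_f ≈ 25.2 °C

Setting the total heat transfer to zero:
0.3572·840·(T − 100.5) + 0.7198·3930·(T − 17.2) = 0
300.05(T − 100.5) + 2828.8(T − 17.2) = 0
3128.9 T = 78810
T = 78810/3128.9 ≈ 25.19 °C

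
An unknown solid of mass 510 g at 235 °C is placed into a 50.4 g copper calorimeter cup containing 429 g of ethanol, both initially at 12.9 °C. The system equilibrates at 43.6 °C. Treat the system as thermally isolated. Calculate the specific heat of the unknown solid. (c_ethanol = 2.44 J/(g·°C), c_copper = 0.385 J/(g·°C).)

Heat gained plus heat lost sum to zero:
510·c·(43.6 − 235) + 429·2.44·(43.6 − 12.9) + 50.4·0.385·(43.6 − 12.9) = 0
-97614 c = -32731
c = -32731/-97614 ≈ 0.3353 J/(g·°C)

c ≈ 0.335 J/(g·°C)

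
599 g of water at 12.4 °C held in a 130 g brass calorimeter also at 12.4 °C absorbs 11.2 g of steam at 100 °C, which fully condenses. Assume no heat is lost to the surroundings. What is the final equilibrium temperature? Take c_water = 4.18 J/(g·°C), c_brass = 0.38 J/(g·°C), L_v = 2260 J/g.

T_f ≈ 23.7 °C

Conservation of energy gives ΣQ = 0:
latent heat released on condensation: 11.2×2260 = 25312; condensate cools 100→T: 11.2×4.18×(T − 100) = 46.82(T − 100); original water: 2503.8(T − 12.4); brass cup: 130×0.38×(T − 12.4) = 49.4(T − 12.4)
2600 T = 25312 + 4681.6 + 31660 = 61654
T ≈ 23.71 °C (< 100 °C, so full condensation is consistent).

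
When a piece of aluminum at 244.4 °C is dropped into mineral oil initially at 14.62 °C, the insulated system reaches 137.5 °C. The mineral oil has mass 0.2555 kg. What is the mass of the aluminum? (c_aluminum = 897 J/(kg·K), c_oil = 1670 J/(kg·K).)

m ≈ 0.547 kg

|Q_aluminum| = |Q_oil|:
m×897×(244.4 − 137.5) = 0.2555×1670×(137.5 − 14.62)
95889 m = 52431  ⇒  m ≈ 0.5468 kg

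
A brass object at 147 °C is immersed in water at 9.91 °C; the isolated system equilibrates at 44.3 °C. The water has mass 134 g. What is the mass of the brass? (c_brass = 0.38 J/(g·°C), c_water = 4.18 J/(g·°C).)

m ≈ 494 g

Heat lost by the brass = heat gained by the water:
m·0.38·(147 − 44.3) = 134·4.18·(44.3 − 9.91)
39.03 m = 19263  ⇒  m ≈ 493.6 g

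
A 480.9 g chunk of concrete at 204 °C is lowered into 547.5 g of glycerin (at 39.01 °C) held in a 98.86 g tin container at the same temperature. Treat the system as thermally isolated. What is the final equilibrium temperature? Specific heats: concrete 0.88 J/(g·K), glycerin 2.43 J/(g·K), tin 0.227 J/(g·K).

Setting the total heat transfer to zero:
480.9*0.88*(T − 204) + 547.5*2.43*(T − 39.01) + 98.86*0.227*(T − 39.01) = 0
(423.19 + 1330.4 + 22.44) T = 423.19*204 + 1330.4*39.01 + 22.44*39.01
T ≈ 78.32 °C

T_f ≈ 78.3 °C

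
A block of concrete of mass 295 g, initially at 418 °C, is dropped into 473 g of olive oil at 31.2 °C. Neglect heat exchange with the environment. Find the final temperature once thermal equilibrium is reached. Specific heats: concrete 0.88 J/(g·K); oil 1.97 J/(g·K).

T_f ≈ 115.5 °C

Net heat exchanged in the isolated system is zero:
295*0.88*(T − 418) + 473*1.97*(T − 31.2) = 0
(259.6 + 931.81) T = 259.6*418 + 931.81*31.2
T = 137585/1191.4 ≈ 115.48 °C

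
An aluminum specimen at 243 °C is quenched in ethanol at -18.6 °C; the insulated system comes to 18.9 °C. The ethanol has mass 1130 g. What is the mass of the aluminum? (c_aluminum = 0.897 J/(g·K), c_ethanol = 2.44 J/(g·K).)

Heat lost by the aluminum = heat gained by the ethanol:
m×0.897×(243 − 18.9) = 1130×2.44×(18.9 − (-18.6))
201.02 m = 103395  ⇒  m ≈ 514.4 g

m ≈ 514 g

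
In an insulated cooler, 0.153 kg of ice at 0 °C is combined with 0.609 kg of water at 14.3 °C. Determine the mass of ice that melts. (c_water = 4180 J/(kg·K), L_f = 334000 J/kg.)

Heat available from the water dropping to 0 °C: 0.609·4180·14.3 = 36402 J.
Melting all 0.153 kg of ice would need 0.153·334000 = 51102 J.
Since 36402 < 51102 J, not all the ice melts; equilibrium is at 0 °C.
m_melt = 36402 / L_f = 0.109 kg.

m_melted ≈ 0.109 kg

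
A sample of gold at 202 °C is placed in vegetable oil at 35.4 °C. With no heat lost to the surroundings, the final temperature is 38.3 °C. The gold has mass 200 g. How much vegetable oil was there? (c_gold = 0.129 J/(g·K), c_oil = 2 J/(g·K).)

Let T be the final temperature. ΣQ_i = 0:
200·0.129·(38.3 − 202) + m·2·(38.3 − 35.4) = 0
5.8 m = 4223.5
m = 4223.5/5.8 ≈ 728.2 g

m ≈ 728 g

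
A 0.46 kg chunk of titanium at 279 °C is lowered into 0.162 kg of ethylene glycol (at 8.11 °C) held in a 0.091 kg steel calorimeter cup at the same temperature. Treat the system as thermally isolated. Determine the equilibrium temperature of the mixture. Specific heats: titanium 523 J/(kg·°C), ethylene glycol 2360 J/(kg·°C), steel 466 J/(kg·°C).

Setting the total heat transfer to zero:
0.46*523*(T − 279) + 0.162*2360*(T − 8.11) + 0.091*466*(T − 8.11) = 0
240.58(T − 279) + 382.32(T − 8.11) + 42.41(T − 8.11) = 0
665.31 T = 70566
T = 70566 / 665.31 = 106 °C

T_f ≈ 106.1 °C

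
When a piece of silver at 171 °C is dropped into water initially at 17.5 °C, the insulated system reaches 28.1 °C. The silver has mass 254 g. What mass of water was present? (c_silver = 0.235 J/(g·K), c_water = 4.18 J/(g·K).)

m ≈ 193 g

Heat gained plus heat lost sum to zero:
254·0.235·(28.1 − 171) + m·4.18·(28.1 − 17.5) = 0
44.31 m = 8529.7
m = 8529.7/44.31 ≈ 192.5 g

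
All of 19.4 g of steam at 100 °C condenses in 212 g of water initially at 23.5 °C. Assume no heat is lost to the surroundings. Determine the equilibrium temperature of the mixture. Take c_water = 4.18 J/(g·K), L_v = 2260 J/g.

Taking heat into each body as positive, Σ m c ΔT = 0:
latent heat released on condensation: 19.4×2260 = 43844
  condensed water 100 °C→T: 81.09(T − 100)
  water warms: 212×4.18×(T − 23.5) = 886.16(T − 23.5)
967.25 T = 43844 + 8109.2 + 20825 = 72778
T ≈ 75.24 °C — below 100 °C, confirming all the steam condensed.

T_f ≈ 75.2 °C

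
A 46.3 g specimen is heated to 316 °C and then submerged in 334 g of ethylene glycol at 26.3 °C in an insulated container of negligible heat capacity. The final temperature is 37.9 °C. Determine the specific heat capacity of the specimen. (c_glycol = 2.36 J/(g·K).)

c ≈ 0.71 J/(g·K)

Heat gained plus heat lost sum to zero:
46.3×c×(37.9 − 316) + 334×2.36×(37.9 − 26.3) = 0
-12876 c = -9143.6
c = -9143.6/-12876 ≈ 0.7101 J/(g·K)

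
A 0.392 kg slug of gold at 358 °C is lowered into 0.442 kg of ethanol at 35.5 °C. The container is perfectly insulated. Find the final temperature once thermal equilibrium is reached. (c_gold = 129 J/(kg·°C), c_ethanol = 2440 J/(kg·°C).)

Heat gained plus heat lost sum to zero:
0.392·129·(T − 358) + 0.442·2440·(T − 35.5) = 0
50.57(T − 358) + 1078.5(T − 35.5) = 0
(50.57 + 1078.5) T = 50.57·358 + 1078.5·35.5
T = 56389 / 1129 = 49.9 °C

T_f ≈ 49.9 °C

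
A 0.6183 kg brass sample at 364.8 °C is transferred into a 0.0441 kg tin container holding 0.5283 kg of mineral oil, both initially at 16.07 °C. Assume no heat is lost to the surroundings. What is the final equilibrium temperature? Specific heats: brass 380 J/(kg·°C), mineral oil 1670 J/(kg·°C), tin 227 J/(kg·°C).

Let T be the final temperature. ΣQ_i = 0:
0.6183*380*(T − 364.8) + 0.5283*1670*(T − 16.07) + 0.0441*227*(T − 16.07) = 0
(234.95 + 882.26 + 10.01) T = 234.95*364.8 + 882.26*16.07 + 10.01*16.07
T = 100050 / 1127.2 = 88.8 °C

T_f ≈ 88.8 °C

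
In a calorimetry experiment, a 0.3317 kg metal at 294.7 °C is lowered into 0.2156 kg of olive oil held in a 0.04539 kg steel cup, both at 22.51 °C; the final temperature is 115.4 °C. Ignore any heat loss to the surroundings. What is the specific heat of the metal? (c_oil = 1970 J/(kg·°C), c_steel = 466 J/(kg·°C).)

c ≈ 696 J/(kg·°C)

Heat gained plus heat lost sum to zero:
0.3317×c×(115.4 − 294.7) + 0.2156×1970×(115.4 − 22.51) + 0.04539×466×(115.4 − 22.51) = 0
-59.47 c = -41418
c = -41418/-59.47 ≈ 696.4 J/(kg·°C)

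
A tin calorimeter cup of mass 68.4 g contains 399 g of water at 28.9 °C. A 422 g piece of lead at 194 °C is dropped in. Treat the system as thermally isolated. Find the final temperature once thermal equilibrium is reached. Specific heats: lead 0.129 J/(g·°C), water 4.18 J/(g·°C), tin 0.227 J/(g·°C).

T_f = Σ m_i c_i T_i / Σ m_i c_i:
T_f = (54.44×194 + 1667.8×28.9 + 15.53×28.9) / (54.44 + 1667.8 + 15.53)
    = 59210 / 1737.8 ≈ 34.07 °C

T_f ≈ 34.1 °C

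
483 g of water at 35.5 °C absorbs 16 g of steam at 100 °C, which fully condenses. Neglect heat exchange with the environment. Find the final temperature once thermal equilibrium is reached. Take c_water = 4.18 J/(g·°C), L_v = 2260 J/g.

T_f ≈ 54.9 °C

Conservation of energy gives ΣQ = 0:
condense steam: −16×2260 = −36160
  condensed water 100 °C→T: 66.88(T − 100)
  original water: 2018.9(T − 35.5)
2085.8 T = 36160 + 6688 + 71672 = 114520
T ≈ 54.90 °C — below 100 °C, confirming all the steam condensed.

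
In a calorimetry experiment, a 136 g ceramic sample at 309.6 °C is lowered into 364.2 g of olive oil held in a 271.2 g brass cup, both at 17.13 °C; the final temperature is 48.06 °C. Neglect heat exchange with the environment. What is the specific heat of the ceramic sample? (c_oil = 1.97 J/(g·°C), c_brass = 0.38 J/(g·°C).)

Taking heat into each body as positive, Σ m c ΔT = 0:
136·c·(48.06 − 309.6) + 364.2·1.97·(48.06 − 17.13) + 271.2·0.38·(48.06 − 17.13) = 0
-35569 c = -25379
c = -25379/-35569 ≈ 0.7135 J/(g·°C)

c ≈ 0.714 J/(g·°C)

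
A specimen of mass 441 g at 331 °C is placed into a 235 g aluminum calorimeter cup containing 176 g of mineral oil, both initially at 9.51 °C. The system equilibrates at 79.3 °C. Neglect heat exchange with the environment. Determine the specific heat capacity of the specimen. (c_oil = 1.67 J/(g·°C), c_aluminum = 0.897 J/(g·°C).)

Taking heat into each body as positive, Σ m c ΔT = 0:
441×c×(79.3 − 331) + 176×1.67×(79.3 − 9.51) + 235×0.897×(79.3 − 9.51) = 0
-111000 c = -35224
c = -35224/-111000 ≈ 0.3173 J/(g·°C)

c ≈ 0.317 J/(g·°C)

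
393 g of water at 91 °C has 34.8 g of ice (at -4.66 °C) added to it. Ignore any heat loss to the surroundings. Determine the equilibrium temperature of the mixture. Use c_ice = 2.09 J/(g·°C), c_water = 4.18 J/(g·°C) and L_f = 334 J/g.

Heat gained plus heat lost sum to zero:
warm ice to 0 °C: 34.8·2.09·(0 − (-4.66)) = 338.93; fusion: m_ice L_f = 34.8·334 = 11623; meltwater 0→T: 34.8·4.18·T = 145.46 T; water cools: 393·4.18·(T − 91) = 1642.7(T − 91)
1788.2 T = 149489 − 11962 = 137527
T ≈ 76.91 °C (positive, so assuming full melt was valid).

T_f ≈ 76.9 °C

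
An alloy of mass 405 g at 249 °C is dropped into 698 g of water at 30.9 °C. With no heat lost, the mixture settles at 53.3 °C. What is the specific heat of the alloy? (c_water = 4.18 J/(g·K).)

Net heat exchanged in the isolated system is zero:
405·c·(53.3 − 249) + 698·4.18·(53.3 − 30.9) = 0
-79258 c = -65355
c = -65355/-79258 ≈ 0.8246 J/(g·K)

c ≈ 0.825 J/(g·K)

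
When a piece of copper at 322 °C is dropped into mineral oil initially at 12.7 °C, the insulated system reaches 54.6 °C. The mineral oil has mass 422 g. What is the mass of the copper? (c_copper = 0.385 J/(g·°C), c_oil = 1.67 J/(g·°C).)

m ≈ 287 g

|Q_copper| = |Q_oil|:
m×0.385×(322 − 54.6) = 422×1.67×(54.6 − 12.7)
102.95 m = 29529  ⇒  m ≈ 286.8 g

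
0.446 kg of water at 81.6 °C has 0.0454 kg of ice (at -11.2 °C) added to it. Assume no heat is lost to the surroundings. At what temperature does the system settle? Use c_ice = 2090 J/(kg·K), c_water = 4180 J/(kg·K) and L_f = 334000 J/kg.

Sum of m c ΔT and latent-heat terms is zero:
warm ice to 0 °C: 0.0454×2090×(0 − (-11.2)) = 1062.7; latent heat to melt: 0.0454×334000 = 15164; warm the meltwater: 189.77 T; water cools: 0.446×4180×(T − 81.6) = 1864.3(T − 81.6)
2054.1 T = 152125 − 16226 = 135899
T ≈ 66.16 °C. Since T > 0 °C, the all-ice-melts assumption holds.

T_f ≈ 66.2 °C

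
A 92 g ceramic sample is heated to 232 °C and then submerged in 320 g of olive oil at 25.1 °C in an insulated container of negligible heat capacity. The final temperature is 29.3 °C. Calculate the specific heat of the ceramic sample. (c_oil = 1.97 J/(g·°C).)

m_s c (T_s − T_f) = m_oil c_oil (T_f − T_0):
92×c×(232 − 29.3) = 320×1.97×(29.3 − 25.1)
18648 c = 2647.7  ⇒  c ≈ 0.142 J/(g·°C)

c ≈ 0.142 J/(g·°C)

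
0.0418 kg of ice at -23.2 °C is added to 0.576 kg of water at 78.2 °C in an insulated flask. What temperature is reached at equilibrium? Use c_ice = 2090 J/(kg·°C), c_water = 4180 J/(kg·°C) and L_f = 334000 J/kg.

T_f ≈ 66.7 °C

Energy conservation, ΣQ = 0:
ice -23.2→0 °C: 0.0418·2090·23.2 = 2026.8
  melt ice: 0.0418·334000 = 13961
  meltwater 0→T: 0.0418·4180·T = 174.72 T
  water cools: 0.576·4180·(T − 78.2) = 2407.7(T − 78.2)
2582.4 T = 188281 − 15988 = 172293
T ≈ 66.72 °C (positive, so assuming full melt was valid).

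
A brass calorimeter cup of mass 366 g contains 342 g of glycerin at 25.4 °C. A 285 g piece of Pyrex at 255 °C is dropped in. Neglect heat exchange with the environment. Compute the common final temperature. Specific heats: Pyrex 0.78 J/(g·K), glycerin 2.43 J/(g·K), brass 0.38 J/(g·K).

T_f ≈ 68.2 °C

Energy conservation, ΣQ = 0:
285·0.78·(T − 255) + 342·2.43·(T − 25.4) + 366·0.38·(T − 25.4) = 0
222.3(T − 255) + 831.06(T − 25.4) + 139.08(T − 25.4) = 0
1192.4 T = 81328
T ≈ 68.20 °C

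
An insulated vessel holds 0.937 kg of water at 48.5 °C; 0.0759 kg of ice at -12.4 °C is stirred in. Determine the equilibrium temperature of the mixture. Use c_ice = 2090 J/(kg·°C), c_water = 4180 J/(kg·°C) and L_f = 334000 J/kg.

T_f ≈ 38.4 °C

Setting the total heat transfer to zero:
warm ice to 0 °C: 0.0759×2090×(0 − (-12.4)) = 1967
  melt ice: 0.0759×334000 = 25351
  meltwater 0→T: 0.0759×4180×T = 317.26 T
  water: 3916.7(T − 48.5)
4233.9 T = 189958 − 27318 = 162640
T ≈ 38.41 °C — above 0 °C, consistent with complete melting.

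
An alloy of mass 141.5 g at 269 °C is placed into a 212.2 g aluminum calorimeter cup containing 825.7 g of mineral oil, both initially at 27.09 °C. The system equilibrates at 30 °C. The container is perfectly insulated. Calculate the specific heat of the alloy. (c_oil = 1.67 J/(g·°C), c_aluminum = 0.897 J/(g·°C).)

Conservation of energy gives ΣQ = 0:
141.5×c×(30 − 269) + 825.7×1.67×(30 − 27.09) + 212.2×0.897×(30 − 27.09) = 0
-33818 c = -4566.6
c = -4566.6/-33818 ≈ 0.135 J/(g·°C)

c ≈ 0.135 J/(g·°C)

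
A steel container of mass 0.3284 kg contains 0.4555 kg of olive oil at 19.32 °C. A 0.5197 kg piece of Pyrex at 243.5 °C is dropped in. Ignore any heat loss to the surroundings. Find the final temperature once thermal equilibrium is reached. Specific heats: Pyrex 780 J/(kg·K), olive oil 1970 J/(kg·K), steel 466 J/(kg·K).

T_f ≈ 81.7 °C

Heat gained plus heat lost sum to zero:
0.5197*780*(T − 243.5) + 0.4555*1970*(T − 19.32) + 0.3284*466*(T − 19.32) = 0
405.37(T − 243.5) + 897.34(T − 19.32) + 153.03(T − 19.32) = 0
(405.37 + 897.34 + 153.03) T = 405.37*243.5 + 897.34*19.32 + 153.03*19.32
T ≈ 81.75 °C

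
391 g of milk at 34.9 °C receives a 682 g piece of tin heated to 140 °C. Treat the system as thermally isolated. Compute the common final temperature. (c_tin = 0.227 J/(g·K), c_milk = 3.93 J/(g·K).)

T_f ≈ 44.5 °C

Heat lost by the tin equals heat gained by the milk:
682×0.227×(140 − T) = 391×3.93×(T − 34.9)
154.81(140 − T) = 1536.6(T − 34.9)
1691.4 T = 75302  ⇒  T ≈ 44.52 °C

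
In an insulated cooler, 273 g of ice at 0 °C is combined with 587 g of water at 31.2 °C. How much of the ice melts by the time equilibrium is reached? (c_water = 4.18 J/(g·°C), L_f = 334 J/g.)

Cooling the water to 0 °C releases 587·4.18·31.2 = 76554 J.
To melt every bit of ice: 273·334 = 91182 J.
76554 J < 91182 J, so only part of the ice melts and the system sits at 0 °C.
Mass melted = 76554/334 ≈ 229.2 g.

m_melted ≈ 229 g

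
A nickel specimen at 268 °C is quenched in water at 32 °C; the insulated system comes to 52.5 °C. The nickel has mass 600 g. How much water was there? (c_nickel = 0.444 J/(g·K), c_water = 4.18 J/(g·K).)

Conservation of energy gives ΣQ = 0:
600×0.444×(52.5 − 268) + m×4.18×(52.5 − 32) = 0
85.69 m = 57409
m = 57409/85.69 ≈ 670 g

m ≈ 670 g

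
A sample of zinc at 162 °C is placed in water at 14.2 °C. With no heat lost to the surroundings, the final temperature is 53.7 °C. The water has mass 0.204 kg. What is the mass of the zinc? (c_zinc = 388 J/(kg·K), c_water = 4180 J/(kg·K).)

m ≈ 0.802 kg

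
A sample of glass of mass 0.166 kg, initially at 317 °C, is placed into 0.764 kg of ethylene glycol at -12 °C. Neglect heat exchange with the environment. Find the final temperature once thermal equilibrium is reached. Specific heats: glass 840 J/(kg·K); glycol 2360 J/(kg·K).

Conservation of energy gives ΣQ = 0:
0.166·840·(T − 317) + 0.764·2360·(T − (-12)) = 0
139.44(T − 317) + 1803(T − (-12)) = 0
1942.5 T = 22566
T = 22566 / 1942.5 = 11.6 °C

T_f ≈ 11.6 °C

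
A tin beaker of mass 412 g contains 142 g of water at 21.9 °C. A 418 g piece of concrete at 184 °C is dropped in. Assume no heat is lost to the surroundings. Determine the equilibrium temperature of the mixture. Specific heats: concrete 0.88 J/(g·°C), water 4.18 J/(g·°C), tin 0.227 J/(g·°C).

T_f ≈ 78.4 °C

T_f = Σ m_i c_i T_i / Σ m_i c_i:
T_f = (367.84×184 + 593.56×21.9 + 93.52×21.9) / (367.84 + 593.56 + 93.52)
    = 82730 / 1054.9 ≈ 78.42 °C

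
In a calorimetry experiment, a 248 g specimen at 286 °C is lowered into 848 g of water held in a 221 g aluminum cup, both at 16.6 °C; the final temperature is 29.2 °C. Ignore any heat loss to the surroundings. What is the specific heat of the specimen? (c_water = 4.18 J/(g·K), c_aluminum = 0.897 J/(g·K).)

Taking heat into each body as positive, Σ m c ΔT = 0:
248×c×(29.2 − 286) + 848×4.18×(29.2 − 16.6) + 221×0.897×(29.2 − 16.6) = 0
-63686 c = -47160
c = -47160/-63686 ≈ 0.7405 J/(g·K)

c ≈ 0.741 J/(g·K)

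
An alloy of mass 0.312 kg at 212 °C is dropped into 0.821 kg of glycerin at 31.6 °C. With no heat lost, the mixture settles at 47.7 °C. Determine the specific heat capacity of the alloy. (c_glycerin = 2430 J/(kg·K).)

Conservation of energy gives ΣQ = 0:
0.312·c·(47.7 − 212) + 0.821·2430·(47.7 − 31.6) = 0
-51.26 c = -32120
c = -32120/-51.26 ≈ 626.6 J/(kg·K)

c ≈ 627 J/(kg·K)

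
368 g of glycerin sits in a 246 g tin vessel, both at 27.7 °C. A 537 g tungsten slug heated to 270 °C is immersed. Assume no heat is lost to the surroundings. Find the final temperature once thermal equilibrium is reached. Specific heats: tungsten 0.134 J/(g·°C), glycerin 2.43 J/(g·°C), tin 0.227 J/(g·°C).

T_f ≈ 44.8 °C

Heat gained plus heat lost sum to zero:
537·0.134·(T − 270) + 368·2.43·(T − 27.7) + 246·0.227·(T − 27.7) = 0
1022 T = 45746
T = 45746 / 1022 = 44.8 °C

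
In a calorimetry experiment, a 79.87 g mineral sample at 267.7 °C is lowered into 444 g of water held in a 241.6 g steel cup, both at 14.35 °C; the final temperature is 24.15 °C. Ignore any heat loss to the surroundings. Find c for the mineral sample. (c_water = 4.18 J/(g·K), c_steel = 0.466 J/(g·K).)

c ≈ 0.992 J/(g·K)

Conservation of energy gives ΣQ = 0:
79.87·c·(24.15 − 267.7) + 444·4.18·(24.15 − 14.35) + 241.6·0.466·(24.15 − 14.35) = 0
-19452 c = -19291
c = -19291/-19452 ≈ 0.9917 J/(g·K)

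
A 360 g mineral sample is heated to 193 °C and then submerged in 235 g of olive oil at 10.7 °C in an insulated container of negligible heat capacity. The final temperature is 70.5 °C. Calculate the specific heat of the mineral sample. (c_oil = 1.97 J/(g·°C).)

c ≈ 0.628 J/(g·°C)

Conservation of energy gives ΣQ = 0:
360×c×(70.5 − 193) + 235×1.97×(70.5 − 10.7) = 0
-44100 c = -27684
c = -27684/-44100 ≈ 0.6278 J/(g·°C)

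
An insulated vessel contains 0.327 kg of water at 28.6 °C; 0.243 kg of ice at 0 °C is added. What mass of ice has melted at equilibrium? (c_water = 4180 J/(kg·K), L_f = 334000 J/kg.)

Heat available from the water dropping to 0 °C: 0.327×4180×28.6 = 39092 J.
Melting all 0.243 kg of ice would need 0.243×334000 = 81162 J.
39092 J < 81162 J, so only part of the ice melts and the system sits at 0 °C.
m_melt = 39092 / L_f = 0.117 kg.

m_melted ≈ 0.117 kg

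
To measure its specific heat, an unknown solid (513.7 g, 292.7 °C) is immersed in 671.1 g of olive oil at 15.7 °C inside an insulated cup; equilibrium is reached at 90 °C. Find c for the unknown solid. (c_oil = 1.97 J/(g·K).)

c ≈ 0.943 J/(g·K)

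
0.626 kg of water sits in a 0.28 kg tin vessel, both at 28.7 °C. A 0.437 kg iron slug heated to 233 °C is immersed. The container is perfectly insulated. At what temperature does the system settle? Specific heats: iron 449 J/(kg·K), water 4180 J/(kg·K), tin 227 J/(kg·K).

T_f ≈ 42.6 °C

T_f = Σ m_i c_i T_i / Σ m_i c_i:
T_f = (196.21*233 + 2616.7*28.7 + 63.56*28.7) / (196.21 + 2616.7 + 63.56)
    = 122641 / 2876.5 ≈ 42.64 °C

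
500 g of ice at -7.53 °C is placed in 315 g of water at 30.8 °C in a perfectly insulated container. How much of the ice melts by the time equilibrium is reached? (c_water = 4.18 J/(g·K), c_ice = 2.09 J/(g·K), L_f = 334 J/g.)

Cooling the water to 0 °C releases 315×4.18×30.8 = 40554 J.
Warming the ice to 0 °C takes 500×2.09×7.53 = 7868.9 J, leaving 32686 J for melting.
Melting all 500 g of ice would need 500×334 = 167000 J.
32686 J < 167000 J, so only part of the ice melts and the system sits at 0 °C.
m_melted×334 = 32686  ⇒  m_melted ≈ 97.86 g.

m_melted ≈ 97.9 g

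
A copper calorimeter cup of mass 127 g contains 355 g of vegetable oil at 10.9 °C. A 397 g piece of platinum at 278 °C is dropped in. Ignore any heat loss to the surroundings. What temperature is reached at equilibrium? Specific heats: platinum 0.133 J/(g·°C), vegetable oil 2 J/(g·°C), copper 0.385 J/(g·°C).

Net heat exchanged in the isolated system is zero:
397×0.133×(T − 278) + 355×2×(T − 10.9) + 127×0.385×(T − 10.9) = 0
52.8(T − 278) + 710(T − 10.9) + 48.9(T − 10.9) = 0
(52.8 + 710 + 48.9) T = 52.8×278 + 710×10.9 + 48.9×10.9
T ≈ 28.27 °C

T_f ≈ 28.3 °C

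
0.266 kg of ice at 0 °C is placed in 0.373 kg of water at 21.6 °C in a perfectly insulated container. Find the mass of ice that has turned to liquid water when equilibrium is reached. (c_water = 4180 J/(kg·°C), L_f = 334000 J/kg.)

Water can give up m c ΔT = 0.373×4180×21.6 = 33677 J before reaching 0 °C.
To melt every bit of ice: 0.266×334000 = 88844 J.
33677 J < 88844 J, so only part of the ice melts and the system sits at 0 °C.
Mass melted = 33677/334000 ≈ 0.1008 kg.

m_melted ≈ 0.101 kg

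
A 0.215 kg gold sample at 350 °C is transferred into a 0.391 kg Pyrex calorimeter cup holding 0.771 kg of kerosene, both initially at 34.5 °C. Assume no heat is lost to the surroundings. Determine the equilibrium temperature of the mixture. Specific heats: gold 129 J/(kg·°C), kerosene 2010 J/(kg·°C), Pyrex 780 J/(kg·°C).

T_f is the heat-capacity-weighted average of the initial temperatures:
T_f = (27.73·350 + 1549.7·34.5 + 304.98·34.5) / (27.73 + 1549.7 + 304.98)
    = 73694 / 1882.4 ≈ 39.15 °C

T_f ≈ 39.1 °C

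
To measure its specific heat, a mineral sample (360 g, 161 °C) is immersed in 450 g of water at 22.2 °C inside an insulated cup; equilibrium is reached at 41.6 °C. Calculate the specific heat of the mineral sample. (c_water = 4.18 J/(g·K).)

c ≈ 0.849 J/(g·K)

Net heat exchanged in the isolated system is zero:
360×c×(41.6 − 161) + 450×4.18×(41.6 − 22.2) = 0
-42984 c = -36491
c = -36491/-42984 ≈ 0.849 J/(g·K)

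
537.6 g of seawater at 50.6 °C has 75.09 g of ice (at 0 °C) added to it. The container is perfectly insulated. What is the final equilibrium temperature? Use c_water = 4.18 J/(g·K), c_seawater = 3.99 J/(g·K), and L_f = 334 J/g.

T_f ≈ 33.9 °C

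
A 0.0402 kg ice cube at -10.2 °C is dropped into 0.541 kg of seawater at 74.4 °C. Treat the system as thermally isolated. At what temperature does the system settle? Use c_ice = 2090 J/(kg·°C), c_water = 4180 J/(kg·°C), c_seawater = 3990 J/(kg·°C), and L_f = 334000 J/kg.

Energy conservation, ΣQ = 0:
ice -10.2→0 °C: 0.0402·2090·10.2 = 856.98; melt ice: 0.0402·334000 = 13427; warm the meltwater: 168.04 T; seawater: 2158.6(T − 74.4)
2326.6 T = 160599 − 14284 = 146315
T ≈ 62.89 °C (positive, so assuming full melt was valid).

T_f ≈ 62.9 °C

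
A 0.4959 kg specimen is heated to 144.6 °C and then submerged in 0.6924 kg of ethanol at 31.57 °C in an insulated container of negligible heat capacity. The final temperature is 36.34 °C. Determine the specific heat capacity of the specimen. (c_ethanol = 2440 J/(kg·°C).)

Heat lost by the specimen = heat gained by the ethanol:
0.4959·c·(144.6 − 36.34) = 0.6924·2440·(36.34 − 31.57)
53.69 c = 8058.7  ⇒  c ≈ 150.1 J/(kg·°C)

c ≈ 150 J/(kg·°C)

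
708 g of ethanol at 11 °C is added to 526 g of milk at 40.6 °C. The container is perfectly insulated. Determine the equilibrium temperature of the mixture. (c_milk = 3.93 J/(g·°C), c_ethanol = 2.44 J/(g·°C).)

T_f ≈ 27.1 °C

Taking heat into each body as positive, Σ m c ΔT = 0:
526×3.93×(T − 40.6) + 708×2.44×(T − 11) = 0
2067.2(T − 40.6) + 1727.5(T − 11) = 0
(2067.2 + 1727.5) T = 2067.2×40.6 + 1727.5×11
T = 102930 / 3794.7 = 27.1 °C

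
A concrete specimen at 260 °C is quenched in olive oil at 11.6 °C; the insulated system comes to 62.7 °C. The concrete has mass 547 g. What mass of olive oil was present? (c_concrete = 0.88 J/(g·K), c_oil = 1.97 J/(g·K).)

m ≈ 943 g

Heat lost by the concrete = heat gained by the oil:
547·0.88·(260 − 62.7) = m·1.97·(62.7 − 11.6)
100.67 m = 94972  ⇒  m ≈ 943.4 g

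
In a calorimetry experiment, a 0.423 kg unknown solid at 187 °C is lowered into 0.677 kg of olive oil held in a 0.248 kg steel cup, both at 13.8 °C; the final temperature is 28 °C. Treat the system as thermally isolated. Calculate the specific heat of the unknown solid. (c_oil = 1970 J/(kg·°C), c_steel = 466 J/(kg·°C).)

Energy conservation, ΣQ = 0:
0.423·c·(28 − 187) + 0.677·1970·(28 − 13.8) + 0.248·466·(28 − 13.8) = 0
-67.26 c = -20579
c = -20579/-67.26 ≈ 306 J/(kg·°C)

c ≈ 306 J/(kg·°C)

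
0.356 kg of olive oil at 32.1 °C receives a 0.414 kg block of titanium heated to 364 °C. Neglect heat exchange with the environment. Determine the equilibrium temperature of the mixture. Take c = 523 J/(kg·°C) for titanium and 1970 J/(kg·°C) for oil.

T_f ≈ 110.4 °C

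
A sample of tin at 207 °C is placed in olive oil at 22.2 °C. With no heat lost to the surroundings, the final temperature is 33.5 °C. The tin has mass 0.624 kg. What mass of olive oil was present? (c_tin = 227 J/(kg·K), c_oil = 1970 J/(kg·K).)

m ≈ 1.1 kg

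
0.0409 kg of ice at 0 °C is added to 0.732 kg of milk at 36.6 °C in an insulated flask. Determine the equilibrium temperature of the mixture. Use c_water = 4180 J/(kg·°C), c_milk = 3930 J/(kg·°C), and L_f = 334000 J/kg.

Taking heat into each body as positive, Σ m c ΔT = 0:
latent heat to melt: 0.0409×334000 = 13661
  warm the meltwater: 170.96 T
  milk cools: 0.732×3930×(T − 36.6) = 2876.8(T − 36.6)
3047.7 T = 105289 − 13661 = 91629
T ≈ 30.06 °C. Since T > 0 °C, the all-ice-melts assumption holds.

T_f ≈ 30.1 °C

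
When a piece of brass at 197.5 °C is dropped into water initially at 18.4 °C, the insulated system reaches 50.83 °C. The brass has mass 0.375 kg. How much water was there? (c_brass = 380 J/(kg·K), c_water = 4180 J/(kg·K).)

m ≈ 0.154 kg

Net heat exchanged in the isolated system is zero:
0.375×380×(50.83 − 197.5) + m×4180×(50.83 − 18.4) = 0
135557 m = 20900
m = 20900/135557 ≈ 0.1542 kg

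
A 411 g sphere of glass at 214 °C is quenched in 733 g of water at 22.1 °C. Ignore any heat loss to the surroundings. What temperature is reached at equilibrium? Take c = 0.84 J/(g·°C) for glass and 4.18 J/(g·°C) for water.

T_f ≈ 41.5 °C

|Q_glass| = |Q_water|:
411×0.84×(214 − T) = 733×4.18×(T − 22.1)
345.24(214 − T) = 3063.9(T − 22.1)
3409.2 T = 141594  ⇒  T ≈ 41.53 °C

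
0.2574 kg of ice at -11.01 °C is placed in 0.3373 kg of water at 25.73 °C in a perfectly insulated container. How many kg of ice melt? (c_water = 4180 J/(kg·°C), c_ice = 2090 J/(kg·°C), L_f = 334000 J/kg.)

Cooling the water to 0 °C releases 0.3373·4180·25.73 = 36277 J.
Of that, 0.2574·2090·11.01 = 5923 J goes to bring the ice to 0 °C, leaving 30354 J.
Fully melting the ice requires m_ice L_f = 0.2574·334000 = 85972 J.
That's not enough to melt it all — equilibrium is at 0 °C with ice remaining.
Mass melted = 30354/334000 ≈ 0.09088 kg.

m_melted ≈ 0.0909 kg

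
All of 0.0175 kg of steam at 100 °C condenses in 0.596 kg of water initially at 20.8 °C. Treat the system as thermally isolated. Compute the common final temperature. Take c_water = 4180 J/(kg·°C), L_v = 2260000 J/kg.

T_f ≈ 38.5 °C

Let T be the final temperature. ΣQ_i = 0:
steam→water at 100 °C releases m L_v = 0.0175×2260000 = 39550; condensed water 100 °C→T: 73.15(T − 100); water warms: 0.596×4180×(T − 20.8) = 2491.3(T − 20.8)
2564.4 T = 39550 + 7315 + 51819 = 98684
T ≈ 38.48 °C (< 100 °C, so full condensation is consistent).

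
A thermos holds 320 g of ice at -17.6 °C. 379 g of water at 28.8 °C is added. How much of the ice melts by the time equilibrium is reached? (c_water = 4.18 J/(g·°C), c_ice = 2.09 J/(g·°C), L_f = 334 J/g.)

m_melted ≈ 101 g

Heat available from the water dropping to 0 °C: 379·4.18·28.8 = 45626 J.
Warming the ice to 0 °C takes 320·2.09·17.6 = 11771 J, leaving 33855 J for melting.
Melting all 320 g of ice would need 320·334 = 106880 J.
33855 J < 106880 J, so only part of the ice melts and the system sits at 0 °C.
m_melt = 33855 / L_f = 101.4 g.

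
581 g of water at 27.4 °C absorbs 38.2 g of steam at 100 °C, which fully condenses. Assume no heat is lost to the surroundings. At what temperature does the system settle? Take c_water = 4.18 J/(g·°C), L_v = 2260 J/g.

T_f ≈ 65.2 °C

Energy balance with sensible and latent terms:
latent heat released on condensation: 38.2×2260 = 86332; condensed water 100 °C→T: 159.68(T − 100); water warms: 581×4.18×(T − 27.4) = 2428.6(T − 27.4)
2588.3 T = 86332 + 15968 + 66543 = 168843
T ≈ 65.23 °C (< 100 °C, so full condensation is consistent).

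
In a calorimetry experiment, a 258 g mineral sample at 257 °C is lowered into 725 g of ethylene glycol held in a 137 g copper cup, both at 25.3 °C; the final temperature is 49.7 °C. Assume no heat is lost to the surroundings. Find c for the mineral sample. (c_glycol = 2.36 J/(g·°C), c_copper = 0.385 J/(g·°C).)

c ≈ 0.805 J/(g·°C)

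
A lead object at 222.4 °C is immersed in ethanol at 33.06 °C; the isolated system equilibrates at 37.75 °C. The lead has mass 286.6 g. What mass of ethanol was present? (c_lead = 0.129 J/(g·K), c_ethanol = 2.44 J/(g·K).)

Conservation of energy gives ΣQ = 0:
286.6·0.129·(37.75 − 222.4) + m·2.44·(37.75 − 33.06) = 0
11.44 m = 6826.8
m = 6826.8/11.44 ≈ 596.6 g

m ≈ 597 g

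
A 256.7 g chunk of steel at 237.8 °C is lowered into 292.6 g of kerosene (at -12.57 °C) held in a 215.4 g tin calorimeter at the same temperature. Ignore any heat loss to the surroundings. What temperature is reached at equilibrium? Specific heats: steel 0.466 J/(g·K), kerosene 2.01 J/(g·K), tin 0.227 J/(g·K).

T_f ≈ 27.0 °C

Let T be the final temperature. ΣQ_i = 0:
256.7×0.466×(T − 237.8) + 292.6×2.01×(T − (-12.57)) + 215.4×0.227×(T − (-12.57)) = 0
756.64 T = 20439
T = 20439/756.64 ≈ 27.01 °C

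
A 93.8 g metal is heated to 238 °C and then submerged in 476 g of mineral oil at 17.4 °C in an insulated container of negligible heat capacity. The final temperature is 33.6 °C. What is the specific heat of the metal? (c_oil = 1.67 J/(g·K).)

c ≈ 0.672 J/(g·K)

m_s c (T_s − T_f) = m_oil c_oil (T_f − T_0):
93.8·c·(238 − 33.6) = 476·1.67·(33.6 − 17.4)
19173 c = 12878  ⇒  c ≈ 0.6717 J/(g·K)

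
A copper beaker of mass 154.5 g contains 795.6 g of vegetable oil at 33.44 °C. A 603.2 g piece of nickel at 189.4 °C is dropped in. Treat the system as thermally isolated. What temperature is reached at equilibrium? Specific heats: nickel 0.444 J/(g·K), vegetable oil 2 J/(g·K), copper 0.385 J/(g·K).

T_f = Σ m_i c_i T_i / Σ m_i c_i:
T_f = (267.82×189.4 + 1591.2×33.44 + 59.48×33.44) / (267.82 + 1591.2 + 59.48)
    = 105924 / 1918.5 ≈ 55.21 °C

T_f ≈ 55.2 °C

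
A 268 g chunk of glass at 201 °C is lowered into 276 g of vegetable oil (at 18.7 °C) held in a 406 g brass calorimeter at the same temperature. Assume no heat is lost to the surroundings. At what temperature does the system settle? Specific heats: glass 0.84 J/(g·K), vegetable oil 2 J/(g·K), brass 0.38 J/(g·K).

T_f ≈ 62.8 °C

Energy conservation, ΣQ = 0:
268*0.84*(T − 201) + 276*2*(T − 18.7) + 406*0.38*(T − 18.7) = 0
225.12(T − 201) + 552(T − 18.7) + 154.28(T − 18.7) = 0
931.4 T = 58457
T ≈ 62.76 °C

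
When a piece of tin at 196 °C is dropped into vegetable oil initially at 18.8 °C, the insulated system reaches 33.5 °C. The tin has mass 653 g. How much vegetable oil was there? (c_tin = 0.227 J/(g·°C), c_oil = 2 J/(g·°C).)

Heat gained plus heat lost sum to zero:
653×0.227×(33.5 − 196) + m×2×(33.5 − 18.8) = 0
29.4 m = 24088
m = 24088/29.4 ≈ 819.3 g

m ≈ 819 g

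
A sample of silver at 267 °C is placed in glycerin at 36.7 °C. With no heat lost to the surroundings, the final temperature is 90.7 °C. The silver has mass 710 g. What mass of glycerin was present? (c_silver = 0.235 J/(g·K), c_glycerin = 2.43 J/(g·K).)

|Q_silver| = |Q_glycerin|:
710×0.235×(267 − 90.7) = m×2.43×(90.7 − 36.7)
131.22 m = 29416  ⇒  m ≈ 224.2 g

m ≈ 224 g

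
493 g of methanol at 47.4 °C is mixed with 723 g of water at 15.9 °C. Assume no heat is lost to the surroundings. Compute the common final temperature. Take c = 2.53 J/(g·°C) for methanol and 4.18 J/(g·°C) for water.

With ΣQ=0 the equilibrium temperature is the m·c-weighted mean:
T_f = (1247.3·47.4 + 3022.1·15.9) / (1247.3 + 3022.1)
    = 107174 / 4269.4 ≈ 25.10 °C

T_f ≈ 25.1 °C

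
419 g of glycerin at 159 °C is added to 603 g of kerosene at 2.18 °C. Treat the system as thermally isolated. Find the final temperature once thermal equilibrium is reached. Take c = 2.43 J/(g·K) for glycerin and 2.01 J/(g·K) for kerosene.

Heat gained plus heat lost sum to zero:
419×2.43×(T − 159) + 603×2.01×(T − 2.18) = 0
1018.2(T − 159) + 1212(T − 2.18) = 0
(1018.2 + 1212) T = 1018.2×159 + 1212×2.18
T = 164531 / 2230.2 = 73.8 °C

T_f ≈ 73.8 °C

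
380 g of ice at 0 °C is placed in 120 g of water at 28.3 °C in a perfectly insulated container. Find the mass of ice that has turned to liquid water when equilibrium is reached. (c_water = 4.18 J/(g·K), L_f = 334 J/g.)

m_melted ≈ 42.5 g

Heat available from the water dropping to 0 °C: 120·4.18·28.3 = 14195 J.
Melting all 380 g of ice would need 380·334 = 126920 J.
14195 J < 126920 J, so only part of the ice melts and the system sits at 0 °C.
Mass melted = 14195/334 ≈ 42.5 g.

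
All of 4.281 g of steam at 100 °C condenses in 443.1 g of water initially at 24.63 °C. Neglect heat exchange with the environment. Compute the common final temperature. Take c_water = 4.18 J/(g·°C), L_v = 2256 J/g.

Conservation of energy gives ΣQ = 0:
steam→water at 100 °C releases m L_v = 4.281×2256 = 9657.9
  condensate cools 100→T: 4.281×4.18×(T − 100) = 17.89(T − 100)
  original water: 1852.2(T − 24.63)
1870.1 T = 9657.9 + 1789.5 + 45619 = 57066
T ≈ 30.52 °C — below 100 °C, confirming all the steam condensed.

T_f ≈ 30.5 °C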